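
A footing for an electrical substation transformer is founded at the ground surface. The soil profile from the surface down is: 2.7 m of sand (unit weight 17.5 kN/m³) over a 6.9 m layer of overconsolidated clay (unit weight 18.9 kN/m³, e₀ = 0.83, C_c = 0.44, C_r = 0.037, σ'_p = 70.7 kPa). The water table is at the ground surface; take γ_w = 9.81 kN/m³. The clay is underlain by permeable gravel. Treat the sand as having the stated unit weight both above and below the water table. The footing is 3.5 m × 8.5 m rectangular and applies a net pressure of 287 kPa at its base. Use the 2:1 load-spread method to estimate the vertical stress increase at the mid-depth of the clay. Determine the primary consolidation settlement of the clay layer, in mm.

S_c ≈ 353 mm

Mid-depth of clay below the ground surface: z = 2.7 + 6.9/2 = 6.15 m.
Total vertical stress at mid-clay: σ_v = 17.5×2.7 + 18.9×3.45 = 112.45 kPa.
Pore pressure: u = 9.81×(6.15 − 0) = 60.332 kPa.
Initial effective stress: σ'_0 = σ_v − u = 112.45 − 60.332 = 52.118 kPa.
Stress increase at mid-clay by the 2:1 spreading method:
Δσ = qBL/((B+z)(L+z)) = 287×3.5×8.5/((3.5+6.15)(8.5+6.15)) = 60.395 kPa
Final effective stress: σ'_f = 52.118 + 60.395 = 112.51 kPa.
σ'_f = 112.51 > σ'_p = 70.7 kPa, so the stress path crosses the preconsolidation pressure — recompression up to σ'_p, then virgin compression beyond:
S_c = H/(1+e₀)·[C_r·log₁₀(σ'_p/σ'_0) + C_c·log₁₀(σ'_f/σ'_p)]
    = 6.9/1.83 × [0.037×log₁₀(70.7/52.118) + 0.44×log₁₀(112.51/70.7)]
    = 3.7705 × [0.0049 + 0.08878] = 0.3532 m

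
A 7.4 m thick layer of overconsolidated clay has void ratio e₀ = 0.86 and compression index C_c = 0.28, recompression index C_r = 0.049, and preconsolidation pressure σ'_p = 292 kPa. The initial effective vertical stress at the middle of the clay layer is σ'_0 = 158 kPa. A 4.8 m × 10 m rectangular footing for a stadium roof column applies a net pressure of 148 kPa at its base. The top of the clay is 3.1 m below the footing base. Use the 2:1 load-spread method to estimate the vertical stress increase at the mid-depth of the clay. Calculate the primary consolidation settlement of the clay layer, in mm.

Mid-depth of clay below the footing base: z = 3.1 + 7.4/2 = 6.8 m.
Stress increase at mid-clay by the 2:1 spreading method:
Δσ = qBL/((B+z)(L+z)) = 148×4.8×10/((4.8+6.8)(10+6.8)) = 36.453 kPa
Final effective stress: σ'_f = 158 + 36.453 = 194.45 kPa.
σ'_f = 194.45 ≤ σ'_p = 292 kPa, so the clay remains overconsolidated and only the recompression index applies:
S_c = C_r·H/(1+e₀)·log₁₀(σ'_f/σ'_0) = 0.049×7.4/1.86×log₁₀(194.45/158)
    = 0.19495 × 0.090151 = 0.01757 m

S_c ≈ 17.6 mm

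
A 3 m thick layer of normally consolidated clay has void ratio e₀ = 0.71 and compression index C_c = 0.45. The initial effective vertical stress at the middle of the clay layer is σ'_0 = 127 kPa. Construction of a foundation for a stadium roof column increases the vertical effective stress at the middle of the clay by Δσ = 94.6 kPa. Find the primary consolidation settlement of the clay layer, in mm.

S_c ≈ 191 mm

Final effective stress: σ'_f = σ'_0 + Δσ = 127 + 94.6 = 221.6 kPa.
Normally consolidated clay, so the full stress increment lies on the virgin compression line:
S_c = C_c·H/(1+e₀)·log₁₀(σ'_f/σ'_0) = 0.45×3/(1+0.71)×log₁₀(221.6/127)
    = 0.78947 × 0.24177 = 0.1909 m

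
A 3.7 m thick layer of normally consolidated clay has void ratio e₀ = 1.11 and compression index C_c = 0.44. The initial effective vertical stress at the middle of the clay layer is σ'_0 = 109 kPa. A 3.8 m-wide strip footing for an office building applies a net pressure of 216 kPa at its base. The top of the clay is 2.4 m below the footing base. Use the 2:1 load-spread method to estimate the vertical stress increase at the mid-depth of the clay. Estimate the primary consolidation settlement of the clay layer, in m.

S_c ≈ 0.221 m

Mid-depth of clay below the footing base: z = 2.4 + 3.7/2 = 4.25 m.
Stress increase at mid-clay by the 2:1 spreading method:
Δσ = qB/(B+z) = 216×3.8/(3.8+4.25) = 101.96 kPa
Final effective stress: σ'_f = σ'_0 + Δσ = 109 + 101.96 = 210.96 kPa.
Normally consolidated clay, so the full stress increment lies on the virgin compression line:
S_c = C_c·H/(1+e₀)·log₁₀(σ'_f/σ'_0) = 0.44×3.7/(1+1.11)×log₁₀(210.96/109)
    = 0.77156 × 0.28677 = 0.2213 m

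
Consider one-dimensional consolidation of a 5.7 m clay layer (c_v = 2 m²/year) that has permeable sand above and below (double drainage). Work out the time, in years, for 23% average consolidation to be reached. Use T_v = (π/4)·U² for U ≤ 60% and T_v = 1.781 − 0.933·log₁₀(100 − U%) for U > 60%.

t ≈ 0.169 years

Drainage path length: H_d = H/2 = 2.85 m (double drainage).
U ≤ 60%: T_v = (π/4)·U² = (π/4)×0.23² = 0.041548.
t = T_v·H_d²/c_v = 0.041548×2.85²/2 = 0.1687 years.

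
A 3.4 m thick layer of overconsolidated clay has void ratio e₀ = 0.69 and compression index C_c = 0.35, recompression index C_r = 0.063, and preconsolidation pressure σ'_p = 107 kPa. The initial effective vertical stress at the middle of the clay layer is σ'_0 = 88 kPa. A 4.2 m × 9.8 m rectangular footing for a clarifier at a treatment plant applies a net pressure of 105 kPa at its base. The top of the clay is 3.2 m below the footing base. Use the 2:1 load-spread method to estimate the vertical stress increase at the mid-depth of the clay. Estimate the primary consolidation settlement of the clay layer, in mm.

Mid-depth of clay below the footing base: z = 3.2 + 3.4/2 = 4.9 m.
Stress increase at mid-clay by the 2:1 spreading method:
Δσ = qBL/((B+z)(L+z)) = 105×4.2×9.8/((4.2+4.9)(9.8+4.9)) = 32.308 kPa
Final effective stress: σ'_f = 88 + 32.308 = 120.31 kPa.
σ'_f = 120.31 > σ'_p = 107 kPa, so the stress path crosses the preconsolidation pressure — recompression up to σ'_p, then virgin compression beyond:
S_c = H/(1+e₀)·[C_r·log₁₀(σ'_p/σ'_0) + C_c·log₁₀(σ'_f/σ'_p)]
    = 3.4/1.69 × [0.063×log₁₀(107/88) + 0.35×log₁₀(120.31/107)]
    = 2.0118 × [0.0053488 + 0.017821] = 0.04661 m

S_c ≈ 46.6 mm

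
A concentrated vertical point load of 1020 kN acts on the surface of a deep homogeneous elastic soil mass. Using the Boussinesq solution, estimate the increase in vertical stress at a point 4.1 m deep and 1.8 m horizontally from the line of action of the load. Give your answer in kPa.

Δσ_z ≈ 18.6 kPa

Boussinesq vertical stress below a point load on an elastic half-space:
Δσ_z = 3P/(2πz²) · [1 + (r/z)²]^(−5/2)
r/z = 1.8/4.1 = 0.43902; [1+(r/z)²]^(−5/2) = 0.64363.
Δσ_z = 3×1020/(2π×4.1²) × 0.64363 = 28.972 × 0.64363 = 18.65 kPa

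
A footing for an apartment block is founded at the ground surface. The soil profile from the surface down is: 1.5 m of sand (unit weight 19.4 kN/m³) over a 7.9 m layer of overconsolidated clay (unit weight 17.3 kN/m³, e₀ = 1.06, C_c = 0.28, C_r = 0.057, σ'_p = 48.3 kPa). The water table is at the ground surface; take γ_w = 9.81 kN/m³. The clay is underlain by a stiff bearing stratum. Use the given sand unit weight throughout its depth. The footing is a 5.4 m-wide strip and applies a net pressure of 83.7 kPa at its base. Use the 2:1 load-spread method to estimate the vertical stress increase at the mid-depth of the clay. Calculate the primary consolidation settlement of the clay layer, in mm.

S_c ≈ 276 mm

Mid-depth of clay below the ground surface: z = 1.5 + 7.9/2 = 5.45 m.
Total vertical stress at mid-clay: σ_v = 19.4×1.5 + 17.3×3.95 = 97.435 kPa.
Pore pressure: u = 9.81×(5.45 − 0) = 53.465 kPa.
Initial effective stress: σ'_0 = σ_v − u = 97.435 − 53.465 = 43.97 kPa.
Stress increase at mid-clay by the 2:1 spreading method:
Δσ = qB/(B+z) = 83.7×5.4/(5.4+5.45) = 41.657 kPa
Final effective stress: σ'_f = 43.97 + 41.657 = 85.627 kPa.
σ'_f = 85.627 > σ'_p = 48.3 kPa, so the stress path crosses the preconsolidation pressure — recompression up to σ'_p, then virgin compression beyond:
S_c = H/(1+e₀)·[C_r·log₁₀(σ'_p/σ'_0) + C_c·log₁₀(σ'_f/σ'_p)]
    = 7.9/2.06 × [0.057×log₁₀(48.3/43.97) + 0.28×log₁₀(85.627/48.3)]
    = 3.835 × [0.0023251 + 0.069626] = 0.2759 m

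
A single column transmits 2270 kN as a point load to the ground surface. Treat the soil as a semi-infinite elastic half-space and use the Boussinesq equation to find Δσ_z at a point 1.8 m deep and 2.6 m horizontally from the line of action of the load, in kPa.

Δσ_z ≈ 20 kPa

Boussinesq vertical stress below a point load on an elastic half-space:
Δσ_z = 3P/(2πz²) · [1 + (r/z)²]^(−5/2)
r/z = 2.6/1.8 = 1.4444; [1+(r/z)²]^(−5/2) = 0.059753.
Δσ_z = 3×2270/(2π×1.8²) × 0.059753 = 334.52 × 0.059753 = 19.99 kPa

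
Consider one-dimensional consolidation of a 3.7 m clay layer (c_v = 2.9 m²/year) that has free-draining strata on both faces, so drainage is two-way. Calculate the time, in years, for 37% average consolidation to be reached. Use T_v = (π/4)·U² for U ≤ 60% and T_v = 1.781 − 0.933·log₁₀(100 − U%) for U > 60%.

t ≈ 0.127 years

Drainage path length: H_d = H/2 = 1.85 m (double drainage).
U ≤ 60%: T_v = (π/4)·U² = (π/4)×0.37² = 0.10752.
t = T_v·H_d²/c_v = 0.10752×1.85²/2.9 = 0.1269 years.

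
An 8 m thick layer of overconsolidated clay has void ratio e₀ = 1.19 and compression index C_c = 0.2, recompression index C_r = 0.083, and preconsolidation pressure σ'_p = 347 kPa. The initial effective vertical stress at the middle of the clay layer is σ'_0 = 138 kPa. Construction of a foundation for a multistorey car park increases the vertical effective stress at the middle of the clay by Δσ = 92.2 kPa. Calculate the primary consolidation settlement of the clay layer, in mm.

S_c ≈ 67.4 mm

Final effective stress: σ'_f = 138 + 92.2 = 230.2 kPa.
σ'_f = 230.2 ≤ σ'_p = 347 kPa, so the clay remains overconsolidated and only the recompression index applies:
S_c = C_r·H/(1+e₀)·log₁₀(σ'_f/σ'_0) = 0.083×8/2.19×log₁₀(230.2/138)
    = 0.3032 × 0.22223 = 0.06738 m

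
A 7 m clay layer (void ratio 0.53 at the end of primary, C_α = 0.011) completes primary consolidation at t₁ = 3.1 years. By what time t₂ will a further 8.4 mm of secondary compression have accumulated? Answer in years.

S_s = C_α·H/(1+e_p)·log₁₀(t₂/t₁) ⇒ log₁₀(t₂/t₁) = S_s·(1+e_p)/(C_α·H).
log₁₀(t₂/t₁) = 0.0084 × (1+0.53) / (0.011×7) = 0.1669
t₂ = t₁ × 10^0.1669 = 3.1 × 1.469 = 4.553 years

t₂ ≈ 4.55 years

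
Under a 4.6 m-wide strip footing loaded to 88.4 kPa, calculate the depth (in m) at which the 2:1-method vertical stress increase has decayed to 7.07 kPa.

2:1 spreading — at depth z the loaded area has grown by z in each plan dimension:
qB/(B+z) = Δσ_z ⇒ z = qB/Δσ_z − B = 88.4×4.6/7.07 − 4.6 = 52.92 m

z ≈ 52.9 m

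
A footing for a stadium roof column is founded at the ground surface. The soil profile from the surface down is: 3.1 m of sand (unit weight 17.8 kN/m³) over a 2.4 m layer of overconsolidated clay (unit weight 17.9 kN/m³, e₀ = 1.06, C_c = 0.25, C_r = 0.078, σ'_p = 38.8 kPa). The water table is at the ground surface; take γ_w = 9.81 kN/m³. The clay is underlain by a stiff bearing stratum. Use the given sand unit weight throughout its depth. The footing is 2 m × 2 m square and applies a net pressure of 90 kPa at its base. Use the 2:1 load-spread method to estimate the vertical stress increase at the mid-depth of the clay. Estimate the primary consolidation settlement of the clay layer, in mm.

Mid-depth of clay below the ground surface: z = 3.1 + 2.4/2 = 4.3 m.
Total vertical stress at mid-clay: σ_v = 17.8×3.1 + 17.9×1.2 = 76.66 kPa.
Pore pressure: u = 9.81×(4.3 − 0) = 42.183 kPa.
Initial effective stress: σ'_0 = σ_v − u = 76.66 − 42.183 = 34.477 kPa.
Stress increase at mid-clay by the 2:1 spreading method:
Δσ = qBL/((B+z)(L+z)) = 90×2×2/((2+4.3)(2+4.3)) = 9.0703 kPa
Final effective stress: σ'_f = 34.477 + 9.0703 = 43.547 kPa.
σ'_f = 43.547 > σ'_p = 38.8 kPa, so the stress path crosses the preconsolidation pressure — recompression up to σ'_p, then virgin compression beyond:
S_c = H/(1+e₀)·[C_r·log₁₀(σ'_p/σ'_0) + C_c·log₁₀(σ'_f/σ'_p)]
    = 2.4/2.06 × [0.078×log₁₀(38.8/34.477) + 0.25×log₁₀(43.547/38.8)]
    = 1.165 × [0.0040016 + 0.012532] = 0.01926 m

S_c ≈ 19.3 mm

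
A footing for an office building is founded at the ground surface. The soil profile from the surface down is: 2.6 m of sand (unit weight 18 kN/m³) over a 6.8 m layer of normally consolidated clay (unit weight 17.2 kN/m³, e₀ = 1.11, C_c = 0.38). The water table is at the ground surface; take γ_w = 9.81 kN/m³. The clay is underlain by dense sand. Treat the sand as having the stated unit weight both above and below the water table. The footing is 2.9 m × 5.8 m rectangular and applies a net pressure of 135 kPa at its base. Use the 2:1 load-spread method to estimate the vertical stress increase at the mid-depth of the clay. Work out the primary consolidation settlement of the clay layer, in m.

Mid-depth of clay below the ground surface: z = 2.6 + 6.8/2 = 6 m.
Total vertical stress at mid-clay: σ_v = 18×2.6 + 17.2×3.4 = 105.28 kPa.
Pore pressure: u = 9.81×(6 − 0) = 58.86 kPa.
Initial effective stress: σ'_0 = σ_v − u = 105.28 − 58.86 = 46.42 kPa.
Stress increase at mid-clay by the 2:1 spreading method:
Δσ = qBL/((B+z)(L+z)) = 135×2.9×5.8/((2.9+6)(5.8+6)) = 21.622 kPa
Final effective stress: σ'_f = σ'_0 + Δσ = 46.42 + 21.622 = 68.042 kPa.
Normally consolidated clay, so the full stress increment lies on the virgin compression line:
S_c = C_c·H/(1+e₀)·log₁₀(σ'_f/σ'_0) = 0.38×6.8/(1+1.11)×log₁₀(68.042/46.42)
    = 1.2246 × 0.16607 = 0.2034 m

S_c ≈ 0.203 m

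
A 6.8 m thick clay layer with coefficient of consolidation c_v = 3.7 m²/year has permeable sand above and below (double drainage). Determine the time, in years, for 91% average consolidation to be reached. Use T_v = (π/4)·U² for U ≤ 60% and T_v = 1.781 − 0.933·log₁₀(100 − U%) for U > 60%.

t ≈ 2.78 years

Drainage path length: H_d = H/2 = 3.4 m (double drainage).
U > 60%: T_v = 1.781 − 0.933·log₁₀(100 − 91) = 0.89069.
t = T_v·H_d²/c_v = 0.89069×3.4²/3.7 = 2.783 years.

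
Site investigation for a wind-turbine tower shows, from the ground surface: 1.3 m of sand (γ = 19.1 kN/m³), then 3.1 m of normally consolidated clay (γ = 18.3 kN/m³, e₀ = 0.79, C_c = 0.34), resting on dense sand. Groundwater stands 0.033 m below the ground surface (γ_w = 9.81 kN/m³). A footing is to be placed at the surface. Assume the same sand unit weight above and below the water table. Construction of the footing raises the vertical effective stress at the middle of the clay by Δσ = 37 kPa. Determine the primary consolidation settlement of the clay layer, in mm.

Mid-depth of clay below the ground surface: z = 1.3 + 3.1/2 = 2.85 m.
Total vertical stress at mid-clay: σ_v = 19.1×1.3 + 18.3×1.55 = 53.195 kPa.
Pore pressure: u = 9.81×(2.85 − 0.033) = 27.635 kPa.
Initial effective stress: σ'_0 = σ_v − u = 53.195 − 27.635 = 25.56 kPa.
Final effective stress: σ'_f = σ'_0 + Δσ = 25.56 + 37 = 62.56 kPa.
Normally consolidated clay, so the full stress increment lies on the virgin compression line:
S_c = C_c·H/(1+e₀)·log₁₀(σ'_f/σ'_0) = 0.34×3.1/(1+0.79)×log₁₀(62.56/25.56)
    = 0.58883 × 0.38874 = 0.2289 m

S_c ≈ 229 mm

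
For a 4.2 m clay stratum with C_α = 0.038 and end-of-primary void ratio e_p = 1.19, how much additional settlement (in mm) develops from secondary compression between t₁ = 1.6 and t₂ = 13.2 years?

Secondary compression: S_s = C_α·H/(1+e_p)·log₁₀(t₂/t₁)
S_s = 0.038×4.2/(1+1.19)×log₁₀(13.2/1.6)
    = 0.07288 × 0.9165 = 0.06679 m

S_s ≈ 66.8 mm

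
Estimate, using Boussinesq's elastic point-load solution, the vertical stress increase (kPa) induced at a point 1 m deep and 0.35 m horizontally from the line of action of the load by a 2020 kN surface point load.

Δσ_z ≈ 722 kPa

Boussinesq vertical stress below a point load on an elastic half-space:
Δσ_z = 3P/(2πz²) · [1 + (r/z)²]^(−5/2)
r/z = 0.35/1 = 0.35; [1+(r/z)²]^(−5/2) = 0.74909.
Δσ_z = 3×2020/(2π×1²) × 0.74909 = 964.48 × 0.74909 = 722.5 kPa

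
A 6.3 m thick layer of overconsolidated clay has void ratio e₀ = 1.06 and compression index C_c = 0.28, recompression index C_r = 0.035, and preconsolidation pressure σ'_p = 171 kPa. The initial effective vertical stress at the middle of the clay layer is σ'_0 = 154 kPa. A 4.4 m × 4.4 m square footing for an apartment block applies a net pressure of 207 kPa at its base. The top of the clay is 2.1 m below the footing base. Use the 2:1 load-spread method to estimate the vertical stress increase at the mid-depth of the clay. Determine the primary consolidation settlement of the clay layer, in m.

S_c ≈ 0.0576 m

Mid-depth of clay below the footing base: z = 2.1 + 6.3/2 = 5.25 m.
Stress increase at mid-clay by the 2:1 spreading method:
Δσ = qBL/((B+z)(L+z)) = 207×4.4×4.4/((4.4+5.25)(4.4+5.25)) = 43.035 kPa
Final effective stress: σ'_f = 154 + 43.035 = 197.03 kPa.
σ'_f = 197.03 > σ'_p = 171 kPa, so the stress path crosses the preconsolidation pressure — recompression up to σ'_p, then virgin compression beyond:
S_c = H/(1+e₀)·[C_r·log₁₀(σ'_p/σ'_0) + C_c·log₁₀(σ'_f/σ'_p)]
    = 6.3/2.06 × [0.035×log₁₀(171/154) + 0.28×log₁₀(197.03/171)]
    = 3.0583 × [0.0015916 + 0.01723] = 0.05756 m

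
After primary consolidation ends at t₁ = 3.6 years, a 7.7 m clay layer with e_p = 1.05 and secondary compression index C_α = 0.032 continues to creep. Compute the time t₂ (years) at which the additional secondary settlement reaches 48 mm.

t₂ ≈ 9.03 years

S_s = C_α·H/(1+e_p)·log₁₀(t₂/t₁) ⇒ log₁₀(t₂/t₁) = S_s·(1+e_p)/(C_α·H).
log₁₀(t₂/t₁) = 0.048 × (1+1.05) / (0.032×7.7) = 0.3994
t₂ = t₁ × 10^0.3994 = 3.6 × 2.508 = 9.029 years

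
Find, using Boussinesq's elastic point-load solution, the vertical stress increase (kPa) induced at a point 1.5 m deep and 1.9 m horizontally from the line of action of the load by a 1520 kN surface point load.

Boussinesq vertical stress below a point load on an elastic half-space:
Δσ_z = 3P/(2πz²) · [1 + (r/z)²]^(−5/2)
r/z = 1.9/1.5 = 1.2667; [1+(r/z)²]^(−5/2) = 0.091351.
Δσ_z = 3×1520/(2π×1.5²) × 0.091351 = 322.55 × 0.091351 = 29.47 kPa

Δσ_z ≈ 29.5 kPa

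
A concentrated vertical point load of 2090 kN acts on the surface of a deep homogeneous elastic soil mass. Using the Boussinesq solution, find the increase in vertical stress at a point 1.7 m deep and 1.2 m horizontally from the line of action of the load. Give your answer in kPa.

Boussinesq vertical stress below a point load on an elastic half-space:
Δσ_z = 3P/(2πz²) · [1 + (r/z)²]^(−5/2)
r/z = 1.2/1.7 = 0.70588; [1+(r/z)²]^(−5/2) = 0.36394.
Δσ_z = 3×2090/(2π×1.7²) × 0.36394 = 345.29 × 0.36394 = 125.7 kPa

Δσ_z ≈ 126 kPa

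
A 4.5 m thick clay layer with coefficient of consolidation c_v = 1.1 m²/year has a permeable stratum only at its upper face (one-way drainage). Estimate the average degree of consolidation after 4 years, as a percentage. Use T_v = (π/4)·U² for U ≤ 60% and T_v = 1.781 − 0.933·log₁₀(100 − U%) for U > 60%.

Drainage path length: H_d = H = 4.5 m (single drainage).
T_v = c_v·t/H_d² = 1.1×4/4.5² = 0.21728.
T_v = 0.21728 corresponds to the U ≤ 60% branch:
U = √(4T_v/π) = 0.526

U ≈ 52.6 %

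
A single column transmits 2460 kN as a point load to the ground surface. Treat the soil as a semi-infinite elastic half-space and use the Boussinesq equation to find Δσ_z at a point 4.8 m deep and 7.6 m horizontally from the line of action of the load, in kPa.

Δσ_z ≈ 2.21 kPa

Boussinesq vertical stress below a point load on an elastic half-space:
Δσ_z = 3P/(2πz²) · [1 + (r/z)²]^(−5/2)
r/z = 7.6/4.8 = 1.5833; [1+(r/z)²]^(−5/2) = 0.043419.
Δσ_z = 3×2460/(2π×4.8²) × 0.043419 = 50.979 × 0.043419 = 2.213 kPa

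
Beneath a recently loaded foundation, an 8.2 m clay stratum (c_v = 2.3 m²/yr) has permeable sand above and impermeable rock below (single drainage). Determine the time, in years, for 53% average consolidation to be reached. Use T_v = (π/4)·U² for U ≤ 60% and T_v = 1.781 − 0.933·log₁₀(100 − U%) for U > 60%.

t ≈ 6.45 years

Drainage path length: H_d = H = 8.2 m (single drainage).
U ≤ 60%: T_v = (π/4)·U² = (π/4)×0.53² = 0.22062.
t = T_v·H_d²/c_v = 0.22062×8.2²/2.3 = 6.45 years.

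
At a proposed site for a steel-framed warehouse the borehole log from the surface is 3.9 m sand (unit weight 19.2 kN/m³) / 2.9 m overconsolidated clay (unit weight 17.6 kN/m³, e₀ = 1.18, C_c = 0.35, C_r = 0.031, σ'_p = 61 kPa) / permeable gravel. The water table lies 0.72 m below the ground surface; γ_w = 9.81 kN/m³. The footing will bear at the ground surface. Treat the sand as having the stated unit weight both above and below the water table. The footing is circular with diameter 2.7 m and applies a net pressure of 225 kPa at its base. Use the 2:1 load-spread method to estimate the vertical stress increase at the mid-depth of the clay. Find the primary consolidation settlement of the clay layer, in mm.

Mid-depth of clay below the ground surface: z = 3.9 + 2.9/2 = 5.35 m.
Total vertical stress at mid-clay: σ_v = 19.2×3.9 + 17.6×1.45 = 100.4 kPa.
Pore pressure: u = 9.81×(5.35 − 0.72) = 45.42 kPa.
Initial effective stress: σ'_0 = σ_v − u = 100.4 − 45.42 = 54.98 kPa.
Stress increase at mid-clay by the 2:1 spreading method:
Δσ ≈ qD²/(D+z)² = 225×2.7²/(2.7+5.35)² = 25.312 kPa
Final effective stress: σ'_f = 54.98 + 25.312 = 80.292 kPa.
σ'_f = 80.292 > σ'_p = 61 kPa, so the stress path crosses the preconsolidation pressure — recompression up to σ'_p, then virgin compression beyond:
S_c = H/(1+e₀)·[C_r·log₁₀(σ'_p/σ'_0) + C_c·log₁₀(σ'_f/σ'_p)]
    = 2.9/2.18 × [0.031×log₁₀(61/54.98) + 0.35×log₁₀(80.292/61)]
    = 1.3303 × [0.0013989 + 0.04177] = 0.05743 m

S_c ≈ 57.4 mm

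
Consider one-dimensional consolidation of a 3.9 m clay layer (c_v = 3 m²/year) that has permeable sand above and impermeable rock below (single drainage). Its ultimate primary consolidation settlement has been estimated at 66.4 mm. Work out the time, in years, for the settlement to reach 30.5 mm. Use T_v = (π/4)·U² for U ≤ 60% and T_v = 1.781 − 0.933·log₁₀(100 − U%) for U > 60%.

Drainage path length: H_d = H = 3.9 m (single drainage).
U = S(t)/S_ult = 30.5/66.4 = 0.4593.
U ≤ 60%: T_v = (π/4)·U² = (π/4)×0.45934² = 0.16571.
t = T_v·H_d²/c_v = 0.16571×3.9²/3 = 0.8401 years.

t ≈ 0.84 years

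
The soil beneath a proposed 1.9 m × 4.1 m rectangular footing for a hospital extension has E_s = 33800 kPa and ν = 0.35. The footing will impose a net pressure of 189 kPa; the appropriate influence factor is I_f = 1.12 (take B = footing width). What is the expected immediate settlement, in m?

Immediate (elastic) settlement: S_e = q·B·(1−ν²)/E_s · I_f.
S_e = 189 × 1.9 × (1 − 0.35²) / 33800 × 1.12
    = 189 × 1.9 × 0.8775 / 33800 × 1.12
    = 0.01044 m

S_e ≈ 0.0104 m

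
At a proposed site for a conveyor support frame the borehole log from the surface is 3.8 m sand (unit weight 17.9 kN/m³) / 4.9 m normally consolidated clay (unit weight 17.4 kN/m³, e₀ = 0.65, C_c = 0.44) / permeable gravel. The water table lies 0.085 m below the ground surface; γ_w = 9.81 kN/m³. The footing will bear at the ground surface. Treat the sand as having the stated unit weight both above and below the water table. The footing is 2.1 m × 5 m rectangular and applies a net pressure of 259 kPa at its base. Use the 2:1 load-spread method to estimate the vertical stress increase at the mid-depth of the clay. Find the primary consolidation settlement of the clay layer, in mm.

S_c ≈ 259 mm

Mid-depth of clay below the ground surface: z = 3.8 + 4.9/2 = 6.25 m.
Total vertical stress at mid-clay: σ_v = 17.9×3.8 + 17.4×2.45 = 110.65 kPa.
Pore pressure: u = 9.81×(6.25 − 0.085) = 60.479 kPa.
Initial effective stress: σ'_0 = σ_v − u = 110.65 − 60.479 = 50.171 kPa.
Stress increase at mid-clay by the 2:1 spreading method:
Δσ = qBL/((B+z)(L+z)) = 259×2.1×5/((2.1+6.25)(5+6.25)) = 28.95 kPa
Final effective stress: σ'_f = σ'_0 + Δσ = 50.171 + 28.95 = 79.121 kPa.
Normally consolidated clay, so the full stress increment lies on the virgin compression line:
S_c = C_c·H/(1+e₀)·log₁₀(σ'_f/σ'_0) = 0.44×4.9/(1+0.65)×log₁₀(79.121/50.171)
    = 1.3067 × 0.19784 = 0.2585 m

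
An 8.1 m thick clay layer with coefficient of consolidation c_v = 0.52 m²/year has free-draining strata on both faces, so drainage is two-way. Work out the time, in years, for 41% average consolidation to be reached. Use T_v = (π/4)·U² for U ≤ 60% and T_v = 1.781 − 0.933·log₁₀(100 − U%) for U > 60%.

Drainage path length: H_d = H/2 = 4.05 m (double drainage).
U ≤ 60%: T_v = (π/4)·U² = (π/4)×0.41² = 0.13203.
t = T_v·H_d²/c_v = 0.13203×4.05²/0.52 = 4.165 years.

t ≈ 4.16 years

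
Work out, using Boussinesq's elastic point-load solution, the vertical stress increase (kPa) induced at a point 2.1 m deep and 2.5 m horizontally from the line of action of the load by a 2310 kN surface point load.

Δσ_z ≈ 27.5 kPa

Boussinesq vertical stress below a point load on an elastic half-space:
Δσ_z = 3P/(2πz²) · [1 + (r/z)²]^(−5/2)
r/z = 2.5/2.1 = 1.1905; [1+(r/z)²]^(−5/2) = 0.11008.
Δσ_z = 3×2310/(2π×2.1²) × 0.11008 = 250.1 × 0.11008 = 27.53 kPa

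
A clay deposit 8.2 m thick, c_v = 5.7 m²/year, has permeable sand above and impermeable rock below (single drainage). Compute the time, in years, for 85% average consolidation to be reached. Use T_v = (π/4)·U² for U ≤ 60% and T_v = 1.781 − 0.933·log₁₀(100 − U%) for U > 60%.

t ≈ 8.07 years

Drainage path length: H_d = H = 8.2 m (single drainage).
U > 60%: T_v = 1.781 − 0.933·log₁₀(100 − 85) = 0.68371.
t = T_v·H_d²/c_v = 0.68371×8.2²/5.7 = 8.065 years.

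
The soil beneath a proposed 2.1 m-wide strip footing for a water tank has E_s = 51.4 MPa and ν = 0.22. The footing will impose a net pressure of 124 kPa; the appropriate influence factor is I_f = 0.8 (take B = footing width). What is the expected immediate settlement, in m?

S_e ≈ 0.00386 m

Immediate (elastic) settlement: S_e = q·B·(1−ν²)/E_s · I_f.
E_s = 51.4 MPa = 51400 kPa.
S_e = 124 × 2.1 × (1 − 0.22²) / 51400 × 0.8
    = 124 × 2.1 × 0.9516 / 51400 × 0.8
    = 0.003857 m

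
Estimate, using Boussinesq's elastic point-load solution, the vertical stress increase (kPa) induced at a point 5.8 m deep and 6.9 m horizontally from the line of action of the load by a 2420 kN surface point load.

Δσ_z ≈ 3.79 kPa

Boussinesq vertical stress below a point load on an elastic half-space:
Δσ_z = 3P/(2πz²) · [1 + (r/z)²]^(−5/2)
r/z = 6.9/5.8 = 1.1897; [1+(r/z)²]^(−5/2) = 0.1103.
Δσ_z = 3×2420/(2π×5.8²) × 0.1103 = 34.348 × 0.1103 = 3.789 kPa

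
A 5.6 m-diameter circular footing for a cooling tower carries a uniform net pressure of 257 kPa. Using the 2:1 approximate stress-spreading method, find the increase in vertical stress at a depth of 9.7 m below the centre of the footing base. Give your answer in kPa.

By the 2:1 method the load spreads at 1 horizontal : 2 vertical, so at depth z the loaded area has grown by z in each plan dimension:
Δσ ≈ qD²/(D+z)² = 257×5.6²/(5.6+9.7)² = 34.429 kPa

Δσ_z ≈ 34.4 kPa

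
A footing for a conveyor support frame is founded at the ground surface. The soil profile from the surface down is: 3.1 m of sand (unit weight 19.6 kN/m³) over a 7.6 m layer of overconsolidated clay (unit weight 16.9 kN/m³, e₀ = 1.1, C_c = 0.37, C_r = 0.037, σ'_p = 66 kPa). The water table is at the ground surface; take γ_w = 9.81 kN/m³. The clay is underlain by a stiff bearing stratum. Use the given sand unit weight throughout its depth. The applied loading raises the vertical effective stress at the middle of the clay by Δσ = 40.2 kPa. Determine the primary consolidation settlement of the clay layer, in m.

Mid-depth of clay below the ground surface: z = 3.1 + 7.6/2 = 6.9 m.
Total vertical stress at mid-clay: σ_v = 19.6×3.1 + 16.9×3.8 = 124.98 kPa.
Pore pressure: u = 9.81×(6.9 − 0) = 67.689 kPa.
Initial effective stress: σ'_0 = σ_v − u = 124.98 − 67.689 = 57.291 kPa.
Final effective stress: σ'_f = 57.291 + 40.2 = 97.491 kPa.
σ'_f = 97.491 > σ'_p = 66 kPa, so the stress path crosses the preconsolidation pressure — recompression up to σ'_p, then virgin compression beyond:
S_c = H/(1+e₀)·[C_r·log₁₀(σ'_p/σ'_0) + C_c·log₁₀(σ'_f/σ'_p)]
    = 7.6/2.1 × [0.037×log₁₀(66/57.291) + 0.37×log₁₀(97.491/66)]
    = 3.619 × [0.0022739 + 0.062686] = 0.2351 m

S_c ≈ 0.235 m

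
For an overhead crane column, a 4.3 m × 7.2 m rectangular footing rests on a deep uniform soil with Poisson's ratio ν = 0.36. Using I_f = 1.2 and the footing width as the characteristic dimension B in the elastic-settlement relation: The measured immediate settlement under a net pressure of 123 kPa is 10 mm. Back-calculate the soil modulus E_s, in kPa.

E_s ≈ 55200 kPa

S_e = q·B·(1−ν²)/E_s · I_f  ⇒  E_s = q·B·(1−ν²)·I_f / S_e.
E_s = 123 × 4.3 × 0.8704 × 1.2 / 0.01 = 55240 kPa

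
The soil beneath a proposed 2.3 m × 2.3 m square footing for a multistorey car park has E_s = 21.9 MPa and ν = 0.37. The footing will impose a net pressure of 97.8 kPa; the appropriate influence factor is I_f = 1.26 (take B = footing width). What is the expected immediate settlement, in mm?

S_e ≈ 11.2 mm

Immediate (elastic) settlement: S_e = q·B·(1−ν²)/E_s · I_f.
E_s = 21.9 MPa = 21900 kPa.
S_e = 97.8 × 2.3 × (1 − 0.37²) / 21900 × 1.26
    = 97.8 × 2.3 × 0.8631 / 21900 × 1.26
    = 0.01117 m = 11.17 mm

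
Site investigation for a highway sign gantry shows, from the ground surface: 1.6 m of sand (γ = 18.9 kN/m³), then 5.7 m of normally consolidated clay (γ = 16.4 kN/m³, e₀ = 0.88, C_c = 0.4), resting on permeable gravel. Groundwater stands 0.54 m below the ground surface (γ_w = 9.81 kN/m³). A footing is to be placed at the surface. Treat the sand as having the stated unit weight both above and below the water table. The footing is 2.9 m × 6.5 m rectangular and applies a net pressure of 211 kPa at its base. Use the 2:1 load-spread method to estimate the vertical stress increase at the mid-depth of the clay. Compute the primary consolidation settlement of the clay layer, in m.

Mid-depth of clay below the ground surface: z = 1.6 + 5.7/2 = 4.45 m.
Total vertical stress at mid-clay: σ_v = 18.9×1.6 + 16.4×2.85 = 76.98 kPa.
Pore pressure: u = 9.81×(4.45 − 0.54) = 38.357 kPa.
Initial effective stress: σ'_0 = σ_v − u = 76.98 − 38.357 = 38.623 kPa.
Stress increase at mid-clay by the 2:1 spreading method:
Δσ = qBL/((B+z)(L+z)) = 211×2.9×6.5/((2.9+4.45)(6.5+4.45)) = 49.419 kPa
Final effective stress: σ'_f = σ'_0 + Δσ = 38.623 + 49.419 = 88.042 kPa.
Normally consolidated clay, so the full stress increment lies on the virgin compression line:
S_c = C_c·H/(1+e₀)·log₁₀(σ'_f/σ'_0) = 0.4×5.7/(1+0.88)×log₁₀(88.042/38.623)
    = 1.2128 × 0.35784 = 0.434 m

S_c ≈ 0.434 m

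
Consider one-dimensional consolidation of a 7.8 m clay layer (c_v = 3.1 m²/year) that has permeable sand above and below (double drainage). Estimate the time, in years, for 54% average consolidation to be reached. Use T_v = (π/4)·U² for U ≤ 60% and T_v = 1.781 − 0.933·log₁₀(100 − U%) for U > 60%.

Drainage path length: H_d = H/2 = 3.9 m (double drainage).
U ≤ 60%: T_v = (π/4)·U² = (π/4)×0.54² = 0.22902.
t = T_v·H_d²/c_v = 0.22902×3.9²/3.1 = 1.124 years.

t ≈ 1.12 years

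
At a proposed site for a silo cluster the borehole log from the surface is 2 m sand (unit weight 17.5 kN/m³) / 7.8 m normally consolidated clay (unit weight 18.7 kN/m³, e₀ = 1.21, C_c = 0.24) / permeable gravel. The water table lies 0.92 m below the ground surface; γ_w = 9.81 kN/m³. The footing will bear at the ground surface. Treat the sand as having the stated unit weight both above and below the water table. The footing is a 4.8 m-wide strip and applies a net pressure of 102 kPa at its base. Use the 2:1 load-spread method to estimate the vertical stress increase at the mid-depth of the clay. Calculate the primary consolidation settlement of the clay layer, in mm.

S_c ≈ 211 mm

Mid-depth of clay below the ground surface: z = 2 + 7.8/2 = 5.9 m.
Total vertical stress at mid-clay: σ_v = 17.5×2 + 18.7×3.9 = 107.93 kPa.
Pore pressure: u = 9.81×(5.9 − 0.92) = 48.854 kPa.
Initial effective stress: σ'_0 = σ_v − u = 107.93 − 48.854 = 59.076 kPa.
Stress increase at mid-clay by the 2:1 spreading method:
Δσ = qB/(B+z) = 102×4.8/(4.8+5.9) = 45.757 kPa
Final effective stress: σ'_f = σ'_0 + Δσ = 59.076 + 45.757 = 104.83 kPa.
Normally consolidated clay, so the full stress increment lies on the virgin compression line:
S_c = C_c·H/(1+e₀)·log₁₀(σ'_f/σ'_0) = 0.24×7.8/(1+1.21)×log₁₀(104.83/59.076)
    = 0.84706 × 0.24907 = 0.211 m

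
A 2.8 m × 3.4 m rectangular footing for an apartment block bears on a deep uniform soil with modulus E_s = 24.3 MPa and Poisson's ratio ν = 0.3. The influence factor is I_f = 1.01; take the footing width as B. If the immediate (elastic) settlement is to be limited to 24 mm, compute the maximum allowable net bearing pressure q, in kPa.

q ≈ 227 kPa

E_s = 24.3 MPa = 24300 kPa.
S_e = q·B·(1−ν²)/E_s · I_f  ⇒  q = S_e·E_s / (B·(1−ν²)·I_f).
q = 0.024 × 24300 / (2.8 × 0.91 × 1.01) = 226.6 kPa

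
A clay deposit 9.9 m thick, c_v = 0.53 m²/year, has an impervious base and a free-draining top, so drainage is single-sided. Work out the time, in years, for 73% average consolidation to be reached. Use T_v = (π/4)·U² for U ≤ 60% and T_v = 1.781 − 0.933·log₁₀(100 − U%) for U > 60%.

t ≈ 82.4 years

Drainage path length: H_d = H = 9.9 m (single drainage).
U > 60%: T_v = 1.781 − 0.933·log₁₀(100 − 73) = 0.44554.
t = T_v·H_d²/c_v = 0.44554×9.9²/0.53 = 82.39 years.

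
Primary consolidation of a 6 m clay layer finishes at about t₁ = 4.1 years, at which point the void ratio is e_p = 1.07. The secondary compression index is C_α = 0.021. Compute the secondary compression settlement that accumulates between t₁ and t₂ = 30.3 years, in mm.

S_s ≈ 52.9 mm

Secondary compression: S_s = C_α·H/(1+e_p)·log₁₀(t₂/t₁)
S_s = 0.021×6/(1+1.07)×log₁₀(30.3/4.1)
    = 0.06087 × 0.8687 = 0.05287 m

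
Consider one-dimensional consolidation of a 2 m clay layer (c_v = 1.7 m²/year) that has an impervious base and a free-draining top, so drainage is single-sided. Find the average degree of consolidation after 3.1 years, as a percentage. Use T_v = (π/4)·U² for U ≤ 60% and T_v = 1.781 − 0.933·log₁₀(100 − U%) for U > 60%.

Drainage path length: H_d = H = 2 m (single drainage).
T_v = c_v·t/H_d² = 1.7×3.1/2² = 1.3175.
T_v = 1.3175 corresponds to the U > 60% branch:
U = 1 − 10^((1.781 − T_v)/0.933)/100 = 0.9686

U ≈ 96.9 %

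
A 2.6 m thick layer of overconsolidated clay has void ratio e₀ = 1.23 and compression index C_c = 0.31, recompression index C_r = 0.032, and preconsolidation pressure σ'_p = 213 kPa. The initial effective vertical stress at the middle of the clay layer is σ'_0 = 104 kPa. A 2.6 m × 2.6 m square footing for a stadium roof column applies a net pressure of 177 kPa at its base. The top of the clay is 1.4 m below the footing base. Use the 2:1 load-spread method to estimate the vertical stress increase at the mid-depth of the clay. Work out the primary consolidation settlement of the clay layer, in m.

Mid-depth of clay below the footing base: z = 1.4 + 2.6/2 = 2.7 m.
Stress increase at mid-clay by the 2:1 spreading method:
Δσ = qBL/((B+z)(L+z)) = 177×2.6×2.6/((2.6+2.7)(2.6+2.7)) = 42.596 kPa
Final effective stress: σ'_f = 104 + 42.596 = 146.6 kPa.
σ'_f = 146.6 ≤ σ'_p = 213 kPa, so the clay remains overconsolidated and only the recompression index applies:
S_c = C_r·H/(1+e₀)·log₁₀(σ'_f/σ'_0) = 0.032×2.6/2.23×log₁₀(146.6/104)
    = 0.037309 × 0.1491 = 0.005563 m

S_c ≈ 0.00556 m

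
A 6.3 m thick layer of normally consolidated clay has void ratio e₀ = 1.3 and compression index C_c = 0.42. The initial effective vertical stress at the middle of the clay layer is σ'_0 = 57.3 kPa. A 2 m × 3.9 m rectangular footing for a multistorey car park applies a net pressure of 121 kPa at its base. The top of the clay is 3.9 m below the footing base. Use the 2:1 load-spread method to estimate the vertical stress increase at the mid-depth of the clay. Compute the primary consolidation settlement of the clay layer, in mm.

S_c ≈ 76.8 mm

Mid-depth of clay below the footing base: z = 3.9 + 6.3/2 = 7.05 m.
Stress increase at mid-clay by the 2:1 spreading method:
Δσ = qBL/((B+z)(L+z)) = 121×2×3.9/((2+7.05)(3.9+7.05)) = 9.524 kPa
Final effective stress: σ'_f = σ'_0 + Δσ = 57.3 + 9.524 = 66.824 kPa.
Normally consolidated clay, so the full stress increment lies on the virgin compression line:
S_c = C_c·H/(1+e₀)·log₁₀(σ'_f/σ'_0) = 0.42×6.3/(1+1.3)×log₁₀(66.824/57.3)
    = 1.1504 × 0.066778 = 0.07682 m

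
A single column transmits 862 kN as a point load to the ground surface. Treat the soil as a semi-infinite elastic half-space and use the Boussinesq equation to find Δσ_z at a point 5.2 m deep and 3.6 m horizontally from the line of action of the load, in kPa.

Δσ_z ≈ 5.72 kPa

Boussinesq vertical stress below a point load on an elastic half-space:
Δσ_z = 3P/(2πz²) · [1 + (r/z)²]^(−5/2)
r/z = 3.6/5.2 = 0.69231; [1+(r/z)²]^(−5/2) = 0.37572.
Δσ_z = 3×862/(2π×5.2²) × 0.37572 = 15.221 × 0.37572 = 5.719 kPa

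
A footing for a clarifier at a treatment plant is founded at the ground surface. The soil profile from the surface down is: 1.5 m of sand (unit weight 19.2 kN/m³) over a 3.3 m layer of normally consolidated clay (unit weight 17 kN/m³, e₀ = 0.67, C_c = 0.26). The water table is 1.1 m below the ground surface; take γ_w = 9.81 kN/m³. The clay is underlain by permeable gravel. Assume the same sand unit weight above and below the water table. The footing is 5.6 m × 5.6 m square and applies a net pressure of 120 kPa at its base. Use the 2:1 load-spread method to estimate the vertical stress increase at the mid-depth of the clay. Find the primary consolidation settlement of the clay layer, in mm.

S_c ≈ 189 mm

Mid-depth of clay below the ground surface: z = 1.5 + 3.3/2 = 3.15 m.
Total vertical stress at mid-clay: σ_v = 19.2×1.5 + 17×1.65 = 56.85 kPa.
Pore pressure: u = 9.81×(3.15 − 1.1) = 20.11 kPa.
Initial effective stress: σ'_0 = σ_v − u = 56.85 − 20.11 = 36.74 kPa.
Stress increase at mid-clay by the 2:1 spreading method:
Δσ = qBL/((B+z)(L+z)) = 120×5.6×5.6/((5.6+3.15)(5.6+3.15)) = 49.152 kPa
Final effective stress: σ'_f = σ'_0 + Δσ = 36.74 + 49.152 = 85.892 kPa.
Normally consolidated clay, so the full stress increment lies on the virgin compression line:
S_c = C_c·H/(1+e₀)·log₁₀(σ'_f/σ'_0) = 0.26×3.3/(1+0.67)×log₁₀(85.892/36.74)
    = 0.51377 × 0.36881 = 0.1895 m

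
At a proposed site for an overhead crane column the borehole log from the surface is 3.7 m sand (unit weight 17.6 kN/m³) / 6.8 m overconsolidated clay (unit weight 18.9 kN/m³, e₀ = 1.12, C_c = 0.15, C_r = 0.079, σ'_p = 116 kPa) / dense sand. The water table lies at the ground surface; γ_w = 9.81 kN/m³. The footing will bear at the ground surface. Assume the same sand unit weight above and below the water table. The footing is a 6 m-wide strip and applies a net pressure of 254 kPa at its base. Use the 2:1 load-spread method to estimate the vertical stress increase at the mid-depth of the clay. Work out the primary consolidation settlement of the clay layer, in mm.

S_c ≈ 160 mm

Mid-depth of clay below the ground surface: z = 3.7 + 6.8/2 = 7.1 m.
Total vertical stress at mid-clay: σ_v = 17.6×3.7 + 18.9×3.4 = 129.38 kPa.
Pore pressure: u = 9.81×(7.1 − 0) = 69.651 kPa.
Initial effective stress: σ'_0 = σ_v − u = 129.38 − 69.651 = 59.729 kPa.
Stress increase at mid-clay by the 2:1 spreading method:
Δσ = qB/(B+z) = 254×6/(6+7.1) = 116.34 kPa
Final effective stress: σ'_f = 59.729 + 116.34 = 176.07 kPa.
σ'_f = 176.07 > σ'_p = 116 kPa, so the stress path crosses the preconsolidation pressure — recompression up to σ'_p, then virgin compression beyond:
S_c = H/(1+e₀)·[C_r·log₁₀(σ'_p/σ'_0) + C_c·log₁₀(σ'_f/σ'_p)]
    = 6.8/2.12 × [0.079×log₁₀(116/59.729) + 0.15×log₁₀(176.07/116)]
    = 3.2075 × [0.022774 + 0.027184] = 0.1602 m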